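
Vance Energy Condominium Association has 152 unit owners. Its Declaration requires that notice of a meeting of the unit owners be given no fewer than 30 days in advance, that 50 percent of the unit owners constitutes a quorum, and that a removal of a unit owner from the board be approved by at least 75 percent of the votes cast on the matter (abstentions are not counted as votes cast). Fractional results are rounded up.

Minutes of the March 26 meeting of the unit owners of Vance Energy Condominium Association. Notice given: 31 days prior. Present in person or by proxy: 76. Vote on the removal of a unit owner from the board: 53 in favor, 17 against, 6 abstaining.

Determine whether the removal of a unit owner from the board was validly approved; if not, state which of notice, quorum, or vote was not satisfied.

Notice: 31 days given; 30 required. Satisfied.
Quorum: 50% of 152 = 76; 76 present. Satisfied.
Vote: requires three-fourths of the votes cast (76 − 6 abstaining = 70); 3/4 of 70 = 52.50, rounded up to 53, so 53 needed; 53 in favor. Satisfied.

Valid — all requirements satisfied.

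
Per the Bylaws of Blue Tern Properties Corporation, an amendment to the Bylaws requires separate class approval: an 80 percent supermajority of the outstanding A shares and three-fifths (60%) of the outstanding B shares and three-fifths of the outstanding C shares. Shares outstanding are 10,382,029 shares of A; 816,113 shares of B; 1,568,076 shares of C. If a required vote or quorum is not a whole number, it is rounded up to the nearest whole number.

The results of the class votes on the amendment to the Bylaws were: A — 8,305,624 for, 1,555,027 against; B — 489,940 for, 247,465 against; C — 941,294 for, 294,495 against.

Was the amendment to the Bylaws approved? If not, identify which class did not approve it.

Approved — every class gave the required vote.

A: 4/5 of 10382029 = 8305623.20, rounded up to 8305624; 8,305,624 required, 8,305,624 in favor — approved.
B: 3/5 of 816113 = 489667.80, rounded up to 489668; 489,668 required, 489,940 in favor — approved.
C: 3/5 of 1568076 = 940845.60, rounded up to 940846; 940,846 required, 941,294 in favor — approved.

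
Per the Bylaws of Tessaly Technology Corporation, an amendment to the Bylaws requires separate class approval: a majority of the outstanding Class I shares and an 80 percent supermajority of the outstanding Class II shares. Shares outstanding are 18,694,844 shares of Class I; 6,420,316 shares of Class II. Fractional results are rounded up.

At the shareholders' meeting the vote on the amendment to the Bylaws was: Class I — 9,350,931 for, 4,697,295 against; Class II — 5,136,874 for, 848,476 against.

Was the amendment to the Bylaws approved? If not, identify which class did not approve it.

Approved — every class gave the required vote.

Class I: a majority of 18694844 is 9347423; 9,347,423 required, 9,350,931 in favor — approved.
Class II: 4/5 of 6420316 = 5136252.80, rounded up to 5136253; 5,136,253 required, 5,136,874 in favor — approved.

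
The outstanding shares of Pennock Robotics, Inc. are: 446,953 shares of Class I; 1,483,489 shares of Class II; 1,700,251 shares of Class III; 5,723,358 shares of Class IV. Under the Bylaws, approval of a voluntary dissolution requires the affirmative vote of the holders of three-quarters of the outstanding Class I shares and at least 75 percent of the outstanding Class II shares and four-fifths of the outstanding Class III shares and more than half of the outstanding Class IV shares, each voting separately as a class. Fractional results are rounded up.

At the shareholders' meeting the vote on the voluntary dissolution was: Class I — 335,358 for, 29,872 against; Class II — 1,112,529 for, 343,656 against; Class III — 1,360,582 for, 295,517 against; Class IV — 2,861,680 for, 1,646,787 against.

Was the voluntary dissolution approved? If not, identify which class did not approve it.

Not approved — the Class II shares did not give the required vote.

Class I: 3/4 of 446953 = 335214.75, rounded up to 335215; 335,215 required, 335,358 in favor — approved.
Class II: 3/4 of 1483489 = 1112616.75, rounded up to 1112617; 1,112,617 required, 1,112,529 in favor — not approved.
Class III: 4/5 of 1700251 = 1360200.80, rounded up to 1360201; 1,360,201 required, 1,360,582 in favor — approved.
Class IV: a majority of 5723358 is 2861680; 2,861,680 required, 2,861,680 in favor — approved.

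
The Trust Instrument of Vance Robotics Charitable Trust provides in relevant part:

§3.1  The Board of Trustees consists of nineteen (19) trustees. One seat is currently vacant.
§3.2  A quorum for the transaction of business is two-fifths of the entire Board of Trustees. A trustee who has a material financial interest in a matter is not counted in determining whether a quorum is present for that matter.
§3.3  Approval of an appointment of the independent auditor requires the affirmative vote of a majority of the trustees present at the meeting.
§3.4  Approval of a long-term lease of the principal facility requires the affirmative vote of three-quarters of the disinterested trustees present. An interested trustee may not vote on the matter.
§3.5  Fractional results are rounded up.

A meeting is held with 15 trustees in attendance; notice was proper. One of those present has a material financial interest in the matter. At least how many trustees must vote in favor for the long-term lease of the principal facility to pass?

11

The long-term lease of the principal facility requires three-fourths of the disinterested trustees present (15 − 1 = 14).
3/4 of 14 = 10.50, rounded up to 11.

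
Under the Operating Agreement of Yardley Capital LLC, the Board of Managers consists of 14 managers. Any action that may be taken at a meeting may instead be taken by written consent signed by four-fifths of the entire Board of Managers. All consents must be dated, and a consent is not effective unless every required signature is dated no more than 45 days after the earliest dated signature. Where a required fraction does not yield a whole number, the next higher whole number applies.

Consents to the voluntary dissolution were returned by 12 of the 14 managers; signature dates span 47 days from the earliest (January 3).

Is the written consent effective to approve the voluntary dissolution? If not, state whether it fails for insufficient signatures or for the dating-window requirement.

Signatures required: four-fifths of 14 — 4/5 of 14 = 11.20, rounded up to 12, so 12 needed; 12 signed. Sufficient.
Dating window: the latest signature is 47 days after the earliest; the limit is 45 days. Outside the window.

Not effective — dating-window requirement not satisfied.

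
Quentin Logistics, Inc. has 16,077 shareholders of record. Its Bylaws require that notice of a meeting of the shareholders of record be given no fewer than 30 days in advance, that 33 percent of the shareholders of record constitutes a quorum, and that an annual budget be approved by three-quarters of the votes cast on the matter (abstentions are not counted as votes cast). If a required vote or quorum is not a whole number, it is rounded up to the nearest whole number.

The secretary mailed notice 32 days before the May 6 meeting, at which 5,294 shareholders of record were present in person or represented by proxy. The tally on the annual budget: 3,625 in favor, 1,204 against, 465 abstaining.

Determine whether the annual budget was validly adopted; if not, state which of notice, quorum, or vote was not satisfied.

Invalid — quorum requirement not satisfied.

Notice: 32 days given; 30 required. Satisfied.
Quorum: 33% of 16,077 = 5,305.41, rounded up to 5,306; 5,294 present. Not satisfied.
Vote: requires three-fourths of the votes cast (5,294 − 465 abstaining = 4,829); 3/4 of 4829 = 3621.75, rounded up to 3622, so 3,622 needed; 3,625 in favor. Satisfied.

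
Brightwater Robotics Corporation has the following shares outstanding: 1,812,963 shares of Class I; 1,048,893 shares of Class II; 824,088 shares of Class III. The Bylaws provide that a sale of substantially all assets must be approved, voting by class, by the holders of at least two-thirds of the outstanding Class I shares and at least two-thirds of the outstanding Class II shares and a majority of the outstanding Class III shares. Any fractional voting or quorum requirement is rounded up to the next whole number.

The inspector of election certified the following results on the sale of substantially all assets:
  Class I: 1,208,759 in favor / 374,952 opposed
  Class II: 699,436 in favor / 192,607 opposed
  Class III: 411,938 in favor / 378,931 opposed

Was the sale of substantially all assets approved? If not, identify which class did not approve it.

Not approved — the Class III shares did not give the required vote.

Class I: 2/3 of 1812963 = 1208642; 1,208,642 required, 1,208,759 in favor — approved.
Class II: 2/3 of 1048893 = 699262; 699,262 required, 699,436 in favor — approved.
Class III: a majority of 824088 is 412045; 412,045 required, 411,938 in favor — not approved.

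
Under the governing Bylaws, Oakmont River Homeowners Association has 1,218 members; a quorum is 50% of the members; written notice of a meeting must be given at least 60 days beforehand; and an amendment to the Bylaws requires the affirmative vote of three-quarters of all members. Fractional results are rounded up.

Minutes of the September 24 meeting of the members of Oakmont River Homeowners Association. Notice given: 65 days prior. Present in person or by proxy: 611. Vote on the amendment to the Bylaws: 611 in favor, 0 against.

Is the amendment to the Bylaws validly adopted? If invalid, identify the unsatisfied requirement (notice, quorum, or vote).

Notice: 65 days given; 60 required. Satisfied.
Quorum: 50% of 1,218 = 609; 611 present. Satisfied.
Vote: requires three-fourths of all members (1,218); 3/4 of 1218 = 913.50, rounded up to 914, so 914 needed; 611 in favor. Not satisfied.

Invalid — vote requirement not satisfied.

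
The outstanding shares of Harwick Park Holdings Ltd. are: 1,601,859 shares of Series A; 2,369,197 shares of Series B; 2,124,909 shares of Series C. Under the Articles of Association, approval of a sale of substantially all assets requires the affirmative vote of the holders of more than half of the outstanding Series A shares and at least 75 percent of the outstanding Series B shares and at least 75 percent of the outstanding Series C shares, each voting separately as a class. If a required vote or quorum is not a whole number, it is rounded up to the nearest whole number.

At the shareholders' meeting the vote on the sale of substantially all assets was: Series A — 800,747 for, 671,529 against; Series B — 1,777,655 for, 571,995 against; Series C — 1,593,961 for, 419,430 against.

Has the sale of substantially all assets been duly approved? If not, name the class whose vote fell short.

Series A: a majority of 1601859 is 800930; 800,930 required, 800,747 in favor — not approved.
Series B: 3/4 of 2369197 = 1776897.75, rounded up to 1776898; 1,776,898 required, 1,777,655 in favor — approved.
Series C: 3/4 of 2124909 = 1593681.75, rounded up to 1593682; 1,593,682 required, 1,593,961 in favor — approved.

Not approved — the Series A shares did not give the required vote.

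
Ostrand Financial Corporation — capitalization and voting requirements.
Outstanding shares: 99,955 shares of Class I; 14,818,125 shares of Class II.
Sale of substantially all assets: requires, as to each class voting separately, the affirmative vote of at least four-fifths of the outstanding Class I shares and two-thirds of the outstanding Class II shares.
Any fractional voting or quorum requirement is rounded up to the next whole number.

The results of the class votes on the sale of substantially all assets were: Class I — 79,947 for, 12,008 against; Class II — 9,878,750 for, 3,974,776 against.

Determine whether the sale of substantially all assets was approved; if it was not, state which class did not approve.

Not approved — the Class I shares did not give the required vote.

Class I: 4/5 of 99955 = 79964; 79,964 required, 79,947 in favor — not approved.
Class II: 2/3 of 14818125 = 9878750; 9,878,750 required, 9,878,750 in favor — approved.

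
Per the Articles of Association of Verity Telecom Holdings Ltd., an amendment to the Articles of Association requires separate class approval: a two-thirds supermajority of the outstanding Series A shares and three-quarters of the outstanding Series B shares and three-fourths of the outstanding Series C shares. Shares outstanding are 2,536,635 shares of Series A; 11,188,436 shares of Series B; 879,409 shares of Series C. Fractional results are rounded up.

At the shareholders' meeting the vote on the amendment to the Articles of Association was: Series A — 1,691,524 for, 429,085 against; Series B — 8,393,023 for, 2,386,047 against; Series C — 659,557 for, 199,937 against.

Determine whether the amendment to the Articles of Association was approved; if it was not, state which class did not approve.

Approved — every class gave the required vote.

Series A: 2/3 of 2536635 = 1691090; 1,691,090 required, 1,691,524 in favor — approved.
Series B: 3/4 of 11188436 = 8391327; 8,391,327 required, 8,393,023 in favor — approved.
Series C: 3/4 of 879409 = 659556.75, rounded up to 659557; 659,557 required, 659,557 in favor — approved.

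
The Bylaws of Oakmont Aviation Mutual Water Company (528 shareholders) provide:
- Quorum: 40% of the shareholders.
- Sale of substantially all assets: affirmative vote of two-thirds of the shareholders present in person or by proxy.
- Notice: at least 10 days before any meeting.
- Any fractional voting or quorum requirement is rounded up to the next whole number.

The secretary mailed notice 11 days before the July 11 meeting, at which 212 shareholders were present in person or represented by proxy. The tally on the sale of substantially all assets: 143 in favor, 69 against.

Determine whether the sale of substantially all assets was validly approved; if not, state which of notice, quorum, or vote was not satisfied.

Notice: 11 days given; 10 required. Satisfied.
Quorum: 40% of 528 = 211.20, rounded up to 212; 212 present. Satisfied.
Vote: requires two-thirds of those present (212); 2/3 of 212 = 141.33, rounded up to 142, so 142 needed; 143 in favor. Satisfied.

Valid — all requirements satisfied.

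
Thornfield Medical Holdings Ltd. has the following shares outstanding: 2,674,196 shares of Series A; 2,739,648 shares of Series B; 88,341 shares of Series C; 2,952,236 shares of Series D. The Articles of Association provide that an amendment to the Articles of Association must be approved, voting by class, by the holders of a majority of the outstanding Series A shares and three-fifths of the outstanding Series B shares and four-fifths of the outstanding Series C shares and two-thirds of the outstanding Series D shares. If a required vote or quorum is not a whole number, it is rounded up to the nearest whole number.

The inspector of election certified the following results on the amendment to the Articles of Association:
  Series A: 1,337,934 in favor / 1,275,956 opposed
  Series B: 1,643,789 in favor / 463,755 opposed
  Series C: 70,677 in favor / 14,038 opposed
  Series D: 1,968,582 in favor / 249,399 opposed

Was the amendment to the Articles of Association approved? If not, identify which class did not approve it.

Series A: a majority of 2674196 is 1337099; 1,337,099 required, 1,337,934 in favor — approved.
Series B: 3/5 of 2739648 = 1643788.80, rounded up to 1643789; 1,643,789 required, 1,643,789 in favor — approved.
Series C: 4/5 of 88341 = 70672.80, rounded up to 70673; 70,673 required, 70,677 in favor — approved.
Series D: 2/3 of 2952236 = 1968157.33, rounded up to 1968158; 1,968,158 required, 1,968,582 in favor — approved.

Approved — every class gave the required vote.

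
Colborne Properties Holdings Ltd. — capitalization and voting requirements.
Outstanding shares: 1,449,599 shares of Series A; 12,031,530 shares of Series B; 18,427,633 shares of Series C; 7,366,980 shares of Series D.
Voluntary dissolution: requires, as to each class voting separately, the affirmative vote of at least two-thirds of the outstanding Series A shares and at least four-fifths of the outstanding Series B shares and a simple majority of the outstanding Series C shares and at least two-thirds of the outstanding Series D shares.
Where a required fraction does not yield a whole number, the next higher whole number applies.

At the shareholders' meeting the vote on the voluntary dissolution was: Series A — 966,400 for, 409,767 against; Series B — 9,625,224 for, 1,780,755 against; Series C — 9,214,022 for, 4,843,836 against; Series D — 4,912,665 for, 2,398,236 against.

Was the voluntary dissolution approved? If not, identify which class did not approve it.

Series A: 2/3 of 1449599 = 966399.33, rounded up to 966400; 966,400 required, 966,400 in favor — approved.
Series B: 4/5 of 12031530 = 9625224; 9,625,224 required, 9,625,224 in favor — approved.
Series C: a majority of 18427633 is 9213817; 9,213,817 required, 9,214,022 in favor — approved.
Series D: 2/3 of 7366980 = 4911320; 4,911,320 required, 4,912,665 in favor — approved.

Approved — every class gave the required vote.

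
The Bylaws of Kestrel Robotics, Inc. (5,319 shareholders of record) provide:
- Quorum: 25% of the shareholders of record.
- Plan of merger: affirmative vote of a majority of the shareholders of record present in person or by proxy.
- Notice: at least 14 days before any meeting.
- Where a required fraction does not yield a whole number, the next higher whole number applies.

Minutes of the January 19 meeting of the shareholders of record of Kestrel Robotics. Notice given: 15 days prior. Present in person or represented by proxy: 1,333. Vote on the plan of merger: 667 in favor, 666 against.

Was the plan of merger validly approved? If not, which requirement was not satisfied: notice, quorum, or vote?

Valid — all requirements satisfied.

Notice: 15 days given; 14 required. Satisfied.
Quorum: 25% of 5,319 = 1,329.75, rounded up to 1,330; 1,333 present. Satisfied.
Vote: requires a majority of those present (1,333); a majority of 1333 is 667, so 667 needed; 667 in favor. Satisfied.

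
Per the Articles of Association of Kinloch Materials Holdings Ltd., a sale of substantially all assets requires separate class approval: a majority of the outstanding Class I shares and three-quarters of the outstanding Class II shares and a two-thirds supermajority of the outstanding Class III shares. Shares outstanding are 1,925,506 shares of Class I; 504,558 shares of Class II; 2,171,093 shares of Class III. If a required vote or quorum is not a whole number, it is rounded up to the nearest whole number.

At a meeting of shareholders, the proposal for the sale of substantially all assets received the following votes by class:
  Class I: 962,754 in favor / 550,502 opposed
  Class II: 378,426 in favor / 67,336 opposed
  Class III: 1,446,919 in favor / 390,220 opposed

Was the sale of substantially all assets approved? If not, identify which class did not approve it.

Not approved — the Class III shares did not give the required vote.

Class I: a majority of 1925506 is 962754; 962,754 required, 962,754 in favor — approved.
Class II: 3/4 of 504558 = 378418.50, rounded up to 378419; 378,419 required, 378,426 in favor — approved.
Class III: 2/3 of 2171093 = 1447395.33, rounded up to 1447396; 1,447,396 required, 1,446,919 in favor — not approved.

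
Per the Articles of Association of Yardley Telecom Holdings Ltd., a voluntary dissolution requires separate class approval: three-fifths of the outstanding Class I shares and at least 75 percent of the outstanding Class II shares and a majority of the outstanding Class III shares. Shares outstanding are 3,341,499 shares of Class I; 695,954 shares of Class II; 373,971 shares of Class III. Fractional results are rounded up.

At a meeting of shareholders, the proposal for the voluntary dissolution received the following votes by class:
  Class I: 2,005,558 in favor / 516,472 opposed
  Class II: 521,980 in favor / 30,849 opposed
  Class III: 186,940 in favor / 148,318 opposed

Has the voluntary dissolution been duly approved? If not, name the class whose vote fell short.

Not approved — the Class III shares did not give the required vote.

Class I: 3/5 of 3341499 = 2004899.40, rounded up to 2004900; 2,004,900 required, 2,005,558 in favor — approved.
Class II: 3/4 of 695954 = 521965.50, rounded up to 521966; 521,966 required, 521,980 in favor — approved.
Class III: a majority of 373971 is 186986; 186,986 required, 186,940 in favor — not approved.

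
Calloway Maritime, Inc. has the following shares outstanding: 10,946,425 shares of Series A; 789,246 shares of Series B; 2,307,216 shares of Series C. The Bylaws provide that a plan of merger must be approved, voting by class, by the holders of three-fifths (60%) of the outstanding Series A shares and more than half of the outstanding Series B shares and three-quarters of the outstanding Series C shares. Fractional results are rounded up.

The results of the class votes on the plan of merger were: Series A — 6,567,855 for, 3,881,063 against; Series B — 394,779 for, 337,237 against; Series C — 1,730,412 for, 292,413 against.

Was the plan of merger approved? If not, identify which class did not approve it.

Approved — every class gave the required vote.

Series A: 3/5 of 10946425 = 6567855; 6,567,855 required, 6,567,855 in favor — approved.
Series B: a majority of 789246 is 394624; 394,624 required, 394,779 in favor — approved.
Series C: 3/4 of 2307216 = 1730412; 1,730,412 required, 1,730,412 in favor — approved.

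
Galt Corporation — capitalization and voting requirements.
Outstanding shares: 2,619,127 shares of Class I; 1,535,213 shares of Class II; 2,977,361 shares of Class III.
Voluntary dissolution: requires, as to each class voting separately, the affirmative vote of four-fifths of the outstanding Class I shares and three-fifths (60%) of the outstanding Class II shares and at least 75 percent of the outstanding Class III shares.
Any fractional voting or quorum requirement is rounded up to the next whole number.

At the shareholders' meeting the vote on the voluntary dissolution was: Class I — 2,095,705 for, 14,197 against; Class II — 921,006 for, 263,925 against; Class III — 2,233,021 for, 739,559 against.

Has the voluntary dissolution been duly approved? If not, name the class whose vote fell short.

Class I: 4/5 of 2619127 = 2095301.60, rounded up to 2095302; 2,095,302 required, 2,095,705 in favor — approved.
Class II: 3/5 of 1535213 = 921127.80, rounded up to 921128; 921,128 required, 921,006 in favor — not approved.
Class III: 3/4 of 2977361 = 2233020.75, rounded up to 2233021; 2,233,021 required, 2,233,021 in favor — approved.

Not approved — the Class II shares did not give the required vote.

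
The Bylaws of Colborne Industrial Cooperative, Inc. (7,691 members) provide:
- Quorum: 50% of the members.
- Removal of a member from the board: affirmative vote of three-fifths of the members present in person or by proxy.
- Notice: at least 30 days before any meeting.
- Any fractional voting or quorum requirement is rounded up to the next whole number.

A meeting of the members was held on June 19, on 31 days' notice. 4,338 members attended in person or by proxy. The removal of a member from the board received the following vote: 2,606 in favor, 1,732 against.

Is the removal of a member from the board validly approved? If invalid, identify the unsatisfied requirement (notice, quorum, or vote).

Valid — all requirements satisfied.

Notice: 31 days given; 30 required. Satisfied.
Quorum: 50% of 7,691 = 3,845.50, rounded up to 3,846; 4,338 present. Satisfied.
Vote: requires three-fifths of those present (4,338); 3/5 of 4338 = 2602.80, rounded up to 2603, so 2,603 needed; 2,606 in favor. Satisfied.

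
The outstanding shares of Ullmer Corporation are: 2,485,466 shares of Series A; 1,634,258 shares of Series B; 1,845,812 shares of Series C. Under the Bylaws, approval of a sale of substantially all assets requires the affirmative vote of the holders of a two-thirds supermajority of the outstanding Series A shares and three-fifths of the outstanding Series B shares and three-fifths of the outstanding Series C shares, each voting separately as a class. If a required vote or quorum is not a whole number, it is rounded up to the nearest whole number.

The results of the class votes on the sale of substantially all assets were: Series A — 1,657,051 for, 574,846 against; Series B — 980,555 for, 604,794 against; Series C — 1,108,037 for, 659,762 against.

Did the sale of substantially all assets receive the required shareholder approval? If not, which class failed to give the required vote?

Approved — every class gave the required vote.

Series A: 2/3 of 2485466 = 1656977.33, rounded up to 1656978; 1,656,978 required, 1,657,051 in favor — approved.
Series B: 3/5 of 1634258 = 980554.80, rounded up to 980555; 980,555 required, 980,555 in favor — approved.
Series C: 3/5 of 1845812 = 1107487.20, rounded up to 1107488; 1,107,488 required, 1,108,037 in favor — approved.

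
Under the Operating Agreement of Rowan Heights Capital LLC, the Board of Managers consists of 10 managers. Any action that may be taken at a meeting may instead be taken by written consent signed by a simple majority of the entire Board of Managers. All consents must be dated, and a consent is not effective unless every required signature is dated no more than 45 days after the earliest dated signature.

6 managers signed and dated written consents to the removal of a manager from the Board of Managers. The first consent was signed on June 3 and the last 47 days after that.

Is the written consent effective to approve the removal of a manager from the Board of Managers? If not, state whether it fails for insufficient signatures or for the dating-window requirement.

Signatures required: a simple majority of 10 — a majority of 10 is 6, so 6 needed; 6 signed. Sufficient.
Dating window: the latest signature is 47 days after the earliest; the limit is 45 days. Outside the window.

Not effective — dating-window requirement not satisfied.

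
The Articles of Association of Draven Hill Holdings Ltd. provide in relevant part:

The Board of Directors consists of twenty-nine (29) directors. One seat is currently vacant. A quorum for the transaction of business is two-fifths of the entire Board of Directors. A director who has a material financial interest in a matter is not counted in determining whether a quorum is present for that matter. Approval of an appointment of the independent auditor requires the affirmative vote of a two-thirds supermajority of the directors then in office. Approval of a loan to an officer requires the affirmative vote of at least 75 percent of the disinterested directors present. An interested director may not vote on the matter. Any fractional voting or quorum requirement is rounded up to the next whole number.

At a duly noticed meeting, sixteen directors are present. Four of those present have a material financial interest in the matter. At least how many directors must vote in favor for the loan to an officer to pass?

9

The loan to an officer requires three-fourths of the disinterested directors present (16 − 4 = 12).
3/4 of 12 = 9.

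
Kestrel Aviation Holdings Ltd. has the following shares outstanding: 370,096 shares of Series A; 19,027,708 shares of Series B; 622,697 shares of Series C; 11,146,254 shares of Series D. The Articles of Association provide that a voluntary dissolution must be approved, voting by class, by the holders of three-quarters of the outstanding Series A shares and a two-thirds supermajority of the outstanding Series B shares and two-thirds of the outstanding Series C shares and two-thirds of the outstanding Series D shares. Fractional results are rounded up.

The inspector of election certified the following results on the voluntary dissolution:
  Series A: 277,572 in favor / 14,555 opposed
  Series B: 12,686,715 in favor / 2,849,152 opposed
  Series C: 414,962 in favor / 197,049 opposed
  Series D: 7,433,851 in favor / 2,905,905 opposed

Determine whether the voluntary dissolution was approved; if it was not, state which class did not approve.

Not approved — the Series C shares did not give the required vote.

Series A: 3/4 of 370096 = 277572; 277,572 required, 277,572 in favor — approved.
Series B: 2/3 of 19027708 = 12685138.67, rounded up to 12685139; 12,685,139 required, 12,686,715 in favor — approved.
Series C: 2/3 of 622697 = 415131.33, rounded up to 415132; 415,132 required, 414,962 in favor — not approved.
Series D: 2/3 of 11146254 = 7430836; 7,430,836 required, 7,433,851 in favor — approved.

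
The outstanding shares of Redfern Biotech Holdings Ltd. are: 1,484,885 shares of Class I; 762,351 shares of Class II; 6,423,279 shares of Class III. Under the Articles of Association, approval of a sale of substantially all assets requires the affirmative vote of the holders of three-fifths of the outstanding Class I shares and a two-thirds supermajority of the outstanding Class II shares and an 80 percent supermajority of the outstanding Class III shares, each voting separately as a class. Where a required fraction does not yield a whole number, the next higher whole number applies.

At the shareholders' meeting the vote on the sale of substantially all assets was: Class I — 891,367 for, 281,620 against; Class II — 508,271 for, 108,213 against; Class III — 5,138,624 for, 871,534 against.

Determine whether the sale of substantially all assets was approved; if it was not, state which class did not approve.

Approved — every class gave the required vote.

Class I: 3/5 of 1484885 = 890931; 890,931 required, 891,367 in favor — approved.
Class II: 2/3 of 762351 = 508234; 508,234 required, 508,271 in favor — approved.
Class III: 4/5 of 6423279 = 5138623.20, rounded up to 5138624; 5,138,624 required, 5,138,624 in favor — approved.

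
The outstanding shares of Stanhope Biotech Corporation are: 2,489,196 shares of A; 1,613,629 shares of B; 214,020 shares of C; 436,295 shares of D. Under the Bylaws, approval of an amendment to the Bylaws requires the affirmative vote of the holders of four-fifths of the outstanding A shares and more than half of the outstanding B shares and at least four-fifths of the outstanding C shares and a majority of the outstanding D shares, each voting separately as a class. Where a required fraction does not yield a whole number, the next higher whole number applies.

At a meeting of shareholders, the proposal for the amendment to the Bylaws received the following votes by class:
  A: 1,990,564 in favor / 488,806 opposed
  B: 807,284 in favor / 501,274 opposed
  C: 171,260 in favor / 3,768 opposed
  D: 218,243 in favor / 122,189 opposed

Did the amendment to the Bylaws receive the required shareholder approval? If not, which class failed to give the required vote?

A: 4/5 of 2489196 = 1991356.80, rounded up to 1991357; 1,991,357 required, 1,990,564 in favor — not approved.
B: a majority of 1613629 is 806815; 806,815 required, 807,284 in favor — approved.
C: 4/5 of 214020 = 171216; 171,216 required, 171,260 in favor — approved.
D: a majority of 436295 is 218148; 218,148 required, 218,243 in favor — approved.

Not approved — the A shares did not give the required vote.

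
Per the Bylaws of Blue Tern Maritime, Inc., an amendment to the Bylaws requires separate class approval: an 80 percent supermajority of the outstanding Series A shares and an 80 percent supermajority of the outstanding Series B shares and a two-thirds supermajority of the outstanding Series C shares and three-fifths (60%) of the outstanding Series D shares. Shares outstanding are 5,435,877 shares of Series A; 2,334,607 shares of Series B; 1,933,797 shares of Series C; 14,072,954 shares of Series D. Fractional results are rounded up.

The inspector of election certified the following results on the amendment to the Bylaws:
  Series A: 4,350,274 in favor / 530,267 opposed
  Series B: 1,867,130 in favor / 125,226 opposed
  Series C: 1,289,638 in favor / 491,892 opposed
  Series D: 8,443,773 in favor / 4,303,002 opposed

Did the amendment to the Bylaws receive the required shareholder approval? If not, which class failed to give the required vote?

Series A: 4/5 of 5435877 = 4348701.60, rounded up to 4348702; 4,348,702 required, 4,350,274 in favor — approved.
Series B: 4/5 of 2334607 = 1867685.60, rounded up to 1867686; 1,867,686 required, 1,867,130 in favor — not approved.
Series C: 2/3 of 1933797 = 1289198; 1,289,198 required, 1,289,638 in favor — approved.
Series D: 3/5 of 14072954 = 8443772.40, rounded up to 8443773; 8,443,773 required, 8,443,773 in favor — approved.

Not approved — the Series B shares did not give the required vote.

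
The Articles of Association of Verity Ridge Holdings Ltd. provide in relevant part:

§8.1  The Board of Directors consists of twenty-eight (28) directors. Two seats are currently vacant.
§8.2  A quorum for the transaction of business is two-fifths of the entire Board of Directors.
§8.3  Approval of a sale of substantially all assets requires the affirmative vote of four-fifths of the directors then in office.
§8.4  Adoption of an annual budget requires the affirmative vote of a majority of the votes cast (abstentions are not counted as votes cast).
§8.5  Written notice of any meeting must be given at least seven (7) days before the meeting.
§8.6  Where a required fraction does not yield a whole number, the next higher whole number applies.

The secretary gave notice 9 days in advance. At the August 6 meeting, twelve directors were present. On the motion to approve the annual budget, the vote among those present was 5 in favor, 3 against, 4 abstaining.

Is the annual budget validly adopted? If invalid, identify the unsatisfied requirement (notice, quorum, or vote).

Valid — all requirements satisfied.

Notice: 9 days given; 7 required (9 ≥ 7). Satisfied.
Quorum: 12 present; quorum is 12. Satisfied.
Vote: the annual budget requires a majority of the votes cast (12 present − 4 abstaining = 8). A majority of 8 is 5, so 5 affirmative votes are needed; 5 voted in favor. Satisfied.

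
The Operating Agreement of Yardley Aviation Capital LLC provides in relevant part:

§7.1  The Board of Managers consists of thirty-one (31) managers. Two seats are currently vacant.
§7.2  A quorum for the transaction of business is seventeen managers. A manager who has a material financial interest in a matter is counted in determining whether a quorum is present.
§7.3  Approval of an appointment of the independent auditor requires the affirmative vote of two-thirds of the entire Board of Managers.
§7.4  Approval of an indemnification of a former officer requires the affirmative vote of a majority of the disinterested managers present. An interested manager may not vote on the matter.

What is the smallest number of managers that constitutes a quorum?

The quorum is fixed at 17.

17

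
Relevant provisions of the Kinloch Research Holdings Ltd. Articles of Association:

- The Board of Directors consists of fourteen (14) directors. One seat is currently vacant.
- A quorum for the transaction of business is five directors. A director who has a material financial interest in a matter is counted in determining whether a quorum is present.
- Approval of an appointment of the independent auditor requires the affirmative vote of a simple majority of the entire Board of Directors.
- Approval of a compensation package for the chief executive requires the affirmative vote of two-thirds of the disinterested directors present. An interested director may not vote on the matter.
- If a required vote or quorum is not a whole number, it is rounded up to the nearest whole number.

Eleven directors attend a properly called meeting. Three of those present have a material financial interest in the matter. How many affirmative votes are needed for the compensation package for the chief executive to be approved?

The compensation package for the chief executive requires two-thirds of the disinterested directors present (11 − 3 = 8).
2/3 of 8 = 5.33, rounded up to 6.

6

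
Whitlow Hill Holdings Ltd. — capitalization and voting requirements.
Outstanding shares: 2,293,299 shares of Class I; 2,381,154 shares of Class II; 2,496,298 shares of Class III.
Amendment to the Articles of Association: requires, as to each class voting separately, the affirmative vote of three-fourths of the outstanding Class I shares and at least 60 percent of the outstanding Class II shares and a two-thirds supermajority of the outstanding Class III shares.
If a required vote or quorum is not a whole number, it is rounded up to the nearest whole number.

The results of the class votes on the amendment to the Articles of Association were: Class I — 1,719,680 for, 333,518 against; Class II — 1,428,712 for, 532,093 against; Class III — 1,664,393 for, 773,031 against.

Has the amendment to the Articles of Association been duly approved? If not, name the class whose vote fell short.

Class I: 3/4 of 2293299 = 1719974.25, rounded up to 1719975; 1,719,975 required, 1,719,680 in favor — not approved.
Class II: 3/5 of 2381154 = 1428692.40, rounded up to 1428693; 1,428,693 required, 1,428,712 in favor — approved.
Class III: 2/3 of 2496298 = 1664198.67, rounded up to 1664199; 1,664,199 required, 1,664,393 in favor — approved.

Not approved — the Class I shares did not give the required vote.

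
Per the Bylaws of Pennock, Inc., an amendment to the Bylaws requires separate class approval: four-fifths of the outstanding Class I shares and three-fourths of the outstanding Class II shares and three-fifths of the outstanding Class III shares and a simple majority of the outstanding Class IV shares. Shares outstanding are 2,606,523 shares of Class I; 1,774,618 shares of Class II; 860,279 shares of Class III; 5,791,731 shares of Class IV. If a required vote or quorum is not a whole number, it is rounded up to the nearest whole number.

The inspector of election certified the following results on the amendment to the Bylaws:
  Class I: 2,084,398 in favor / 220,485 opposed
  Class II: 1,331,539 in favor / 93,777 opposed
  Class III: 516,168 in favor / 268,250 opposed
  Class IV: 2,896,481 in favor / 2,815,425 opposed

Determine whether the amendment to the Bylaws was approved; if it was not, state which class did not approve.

Not approved — the Class I shares did not give the required vote.

Class I: 4/5 of 2606523 = 2085218.40, rounded up to 2085219; 2,085,219 required, 2,084,398 in favor — not approved.
Class II: 3/4 of 1774618 = 1330963.50, rounded up to 1330964; 1,330,964 required, 1,331,539 in favor — approved.
Class III: 3/5 of 860279 = 516167.40, rounded up to 516168; 516,168 required, 516,168 in favor — approved.
Class IV: a majority of 5791731 is 2895866; 2,895,866 required, 2,896,481 in favor — approved.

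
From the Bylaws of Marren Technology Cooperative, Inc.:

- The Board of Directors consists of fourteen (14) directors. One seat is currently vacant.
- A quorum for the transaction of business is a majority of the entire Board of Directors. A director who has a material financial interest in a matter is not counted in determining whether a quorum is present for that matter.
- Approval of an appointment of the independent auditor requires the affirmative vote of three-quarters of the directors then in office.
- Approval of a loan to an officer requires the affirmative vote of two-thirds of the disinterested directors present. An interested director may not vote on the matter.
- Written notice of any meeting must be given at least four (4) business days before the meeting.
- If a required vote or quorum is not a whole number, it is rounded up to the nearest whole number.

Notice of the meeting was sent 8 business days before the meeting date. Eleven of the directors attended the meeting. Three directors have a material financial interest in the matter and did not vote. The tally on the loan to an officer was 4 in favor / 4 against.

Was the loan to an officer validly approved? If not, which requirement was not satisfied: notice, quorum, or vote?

Notice: 8 business days given; 4 required (8 ≥ 4). Satisfied.
Quorum: 11 present, but the 3 interested directors do not count, leaving 8. Quorum is 8. Satisfied.
Vote: the loan to an officer requires two-thirds of the disinterested directors present (11 − 3 = 8). 2/3 of 8 = 5.33, rounded up to 6, so 6 affirmative votes are needed; 4 voted in favor. Not satisfied.

Invalid — vote requirement not satisfied.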